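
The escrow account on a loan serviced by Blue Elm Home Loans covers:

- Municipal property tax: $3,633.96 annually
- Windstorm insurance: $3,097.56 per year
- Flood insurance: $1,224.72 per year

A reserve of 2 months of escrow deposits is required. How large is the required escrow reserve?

$1,326.04

Municipal property tax: $3,633.96/yr
Windstorm insurance: $3,097.56/yr
Flood insurance: $1,224.72/yr
Yearly total = $3,633.96 + $3,097.56 + $1,224.72 = $7,956.24
Monthly escrow = $7,956.24 ÷ 12 = $663.02
Cushion = 2 × $663.02 = $1,326.04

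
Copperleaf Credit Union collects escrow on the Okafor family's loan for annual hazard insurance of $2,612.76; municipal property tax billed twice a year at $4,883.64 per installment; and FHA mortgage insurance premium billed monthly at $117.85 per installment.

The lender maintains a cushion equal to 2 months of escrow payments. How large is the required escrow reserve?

Hazard insurance — $2,612.76 annually
Municipal property tax — $4,883.64 × 2 = $9,767.28 annually
FHA mortgage insurance premium — $117.85 × 12 = $1,414.20 annually
Yearly total = $13,794.24
Base monthly escrow = $13,794.24 / 12 = $1,149.52
Cushion = 2 × $1,149.52 = $2,299.04

$2,299.04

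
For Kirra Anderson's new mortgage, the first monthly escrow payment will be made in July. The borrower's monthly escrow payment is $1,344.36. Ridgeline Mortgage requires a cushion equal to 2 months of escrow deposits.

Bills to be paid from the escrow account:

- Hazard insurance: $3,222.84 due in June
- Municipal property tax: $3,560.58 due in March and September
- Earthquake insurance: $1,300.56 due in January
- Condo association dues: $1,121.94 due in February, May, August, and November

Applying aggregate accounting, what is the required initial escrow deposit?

$3,338.16

Cushion = 2 × $1,344.36 = $2,688.72
Trial balance (start $0, +$1,344.36 each month, − disbursements):
  Jul: +$1,344.36 → $1,344.36
  Aug: +$1,344.36 − $1,121.94 → $1,566.78
  Sep: +$1,344.36 − $3,560.58 → -$649.44
  Oct: +$1,344.36 → $694.92
  Nov: +$1,344.36 − $1,121.94 → $917.34
  Dec: +$1,344.36 → $2,261.70
  Jan: +$1,344.36 − $1,300.56 → $2,305.50
  Feb: +$1,344.36 − $1,121.94 → $2,527.92
  Mar: +$1,344.36 − $3,560.58 → $311.70
  Apr: +$1,344.36 → $1,656.06
  May: +$1,344.36 − $1,121.94 → $1,878.48
  Jun: +$1,344.36 − $3,222.84 → $0.00
Lowest trial balance = -$649.44 (Sep)
Initial deposit = cushion − low point = $2,688.72 − (-$649.44) = $3,338.16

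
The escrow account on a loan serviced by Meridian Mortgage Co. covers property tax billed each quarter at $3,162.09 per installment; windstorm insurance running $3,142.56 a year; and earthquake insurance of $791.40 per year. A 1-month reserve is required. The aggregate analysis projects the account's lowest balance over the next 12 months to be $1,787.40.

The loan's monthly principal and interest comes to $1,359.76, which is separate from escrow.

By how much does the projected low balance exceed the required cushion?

Property tax: $3,162.09 × 4 = $12,648.36/yr
Windstorm insurance: $3,142.56/yr
Earthquake insurance: $791.40/yr
Annual escrow total = $12,648.36 + $3,142.56 + $791.40 = $16,582.32
Per month = $16,582.32 ÷ 12 = $1,381.86
Required reserve = 1 × $1,381.86 = $1,381.86
Excess over cushion: $1,787.40 − $1,381.86 = $405.54

$405.54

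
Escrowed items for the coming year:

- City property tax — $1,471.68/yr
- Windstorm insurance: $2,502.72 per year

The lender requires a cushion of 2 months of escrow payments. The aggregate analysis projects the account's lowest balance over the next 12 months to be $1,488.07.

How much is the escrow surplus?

$825.67

City property tax: $1,471.68 annually
Windstorm insurance: $2,502.72 annually
Yearly total = $3,974.40
Monthly escrow = $3,974.40 ÷ 12 = $331.20
Required reserve = 2 × $331.20 = $662.40
Surplus = $1,488.07 − $662.40 = $825.67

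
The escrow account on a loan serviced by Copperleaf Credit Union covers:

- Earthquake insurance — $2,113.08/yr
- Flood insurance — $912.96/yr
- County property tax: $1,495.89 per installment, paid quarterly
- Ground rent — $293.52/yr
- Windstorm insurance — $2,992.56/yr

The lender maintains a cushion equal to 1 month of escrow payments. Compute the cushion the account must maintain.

$1,024.64

Earthquake insurance — $2,113.08/yr
Flood insurance — $912.96/yr
County property tax — $1,495.89 × 4 = $5,983.56/yr
Ground rent — $293.52/yr
Windstorm insurance — $2,992.56/yr
Total per year = $12,295.68
Monthly escrow = $12,295.68 ÷ 12 = $1,024.64
Reserve = 1 × $1,024.64 = $1,024.64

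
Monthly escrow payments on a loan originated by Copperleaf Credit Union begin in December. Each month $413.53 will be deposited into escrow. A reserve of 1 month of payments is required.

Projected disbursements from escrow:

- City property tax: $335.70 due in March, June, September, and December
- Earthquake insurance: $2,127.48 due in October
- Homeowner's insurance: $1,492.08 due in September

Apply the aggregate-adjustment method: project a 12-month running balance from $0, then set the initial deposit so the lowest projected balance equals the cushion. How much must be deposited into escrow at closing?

Cushion = 1 × $413.53 = $413.53
Trial balance (start $0, +$413.53 each month, − disbursements):
  Dec: +$413.53 − $335.70 → $77.83
  Jan: +$413.53 → $491.36
  Feb: +$413.53 → $904.89
  Mar: +$413.53 − $335.70 → $982.72
  Apr: +$413.53 → $1,396.25
  May: +$413.53 → $1,809.78
  Jun: +$413.53 − $335.70 → $1,887.61
  Jul: +$413.53 → $2,301.14
  Aug: +$413.53 → $2,714.67
  Sep: +$413.53 − $1,827.78 → $1,300.42
  Oct: +$413.53 − $2,127.48 → -$413.53
  Nov: +$413.53 → $0.00
Lowest trial balance = -$413.53 (Oct)
Initial deposit = cushion − low point = $413.53 − (-$413.53) = $827.06

$827.06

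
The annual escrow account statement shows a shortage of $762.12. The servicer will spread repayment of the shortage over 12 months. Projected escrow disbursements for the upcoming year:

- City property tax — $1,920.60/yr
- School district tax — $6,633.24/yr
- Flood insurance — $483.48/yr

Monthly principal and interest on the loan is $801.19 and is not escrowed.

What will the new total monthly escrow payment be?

$816.62

City property tax — $1,920.60 annually
School district tax — $6,633.24 annually
Flood insurance — $483.48 annually
Annual escrow total = $1,920.60 + $6,633.24 + $483.48 = $9,037.32
Per month = $9,037.32 / 12 = $753.11
Shortage spread = $762.12 ÷ 12 = $63.51/mo
Adjusted monthly = $753.11 + $63.51 = $816.62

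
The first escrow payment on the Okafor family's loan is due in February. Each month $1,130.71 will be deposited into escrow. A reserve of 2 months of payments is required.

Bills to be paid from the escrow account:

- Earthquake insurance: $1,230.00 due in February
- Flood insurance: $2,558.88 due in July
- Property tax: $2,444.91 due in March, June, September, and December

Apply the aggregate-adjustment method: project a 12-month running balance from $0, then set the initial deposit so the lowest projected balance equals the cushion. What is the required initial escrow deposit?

$4,339.35

Cushion = 2 × $1,130.71 = $2,261.42
Trial balance (start $0, +$1,130.71 each month, − disbursements):
  Feb: +$1,130.71 − $1,230.00 → -$99.29
  Mar: +$1,130.71 − $2,444.91 → -$1,413.49
  Apr: +$1,130.71 → -$282.78
  May: +$1,130.71 → $847.93
  Jun: +$1,130.71 − $2,444.91 → -$466.27
  Jul: +$1,130.71 − $2,558.88 → -$1,894.44
  Aug: +$1,130.71 → -$763.73
  Sep: +$1,130.71 − $2,444.91 → -$2,077.93
  Oct: +$1,130.71 → -$947.22
  Nov: +$1,130.71 → $183.49
  Dec: +$1,130.71 − $2,444.91 → -$1,130.71
  Jan: +$1,130.71 → $0.00
Lowest trial balance = -$2,077.93 (Sep)
Initial deposit = cushion − low point = $2,261.42 − (-$2,077.93) = $4,339.35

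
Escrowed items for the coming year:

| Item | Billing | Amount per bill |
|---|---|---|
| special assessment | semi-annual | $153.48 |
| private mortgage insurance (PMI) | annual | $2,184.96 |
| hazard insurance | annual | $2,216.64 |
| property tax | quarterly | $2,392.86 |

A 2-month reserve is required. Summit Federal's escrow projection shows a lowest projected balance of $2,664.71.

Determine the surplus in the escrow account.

$284.71

Special assessment — $153.48 × 2 = $306.96
Private mortgage insurance (PMI) — $2,184.96
Hazard insurance — $2,216.64
Property tax — $2,392.86 × 4 = $9,571.44
Yearly total = $306.96 + $2,184.96 + $2,216.64 + $9,571.44 = $14,280.00
Monthly = $14,280.00 ÷ 12 = $1,190.00
Cushion = 2 × $1,190.00 = $2,380.00
Excess over cushion: $2,664.71 − $2,380.00 = $284.71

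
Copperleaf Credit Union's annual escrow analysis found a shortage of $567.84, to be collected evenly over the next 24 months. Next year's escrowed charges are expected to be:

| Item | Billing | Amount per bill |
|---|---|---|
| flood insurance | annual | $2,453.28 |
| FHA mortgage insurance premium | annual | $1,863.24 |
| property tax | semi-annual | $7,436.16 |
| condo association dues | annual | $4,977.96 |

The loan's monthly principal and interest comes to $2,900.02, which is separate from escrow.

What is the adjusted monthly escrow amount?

$2,037.56

Flood insurance — $2,453.28
FHA mortgage insurance premium — $1,863.24
Property tax — $7,436.16 × 2 = $14,872.32
Condo association dues — $4,977.96
Annual escrow total = $2,453.28 + $1,863.24 + $14,872.32 + $4,977.96 = $24,166.80
Base monthly escrow = $24,166.80 ÷ 12 = $2,013.90
Shortage spread = $567.84 ÷ 24 = $23.66/mo
New monthly escrow = $2,013.90 + $23.66 = $2,037.56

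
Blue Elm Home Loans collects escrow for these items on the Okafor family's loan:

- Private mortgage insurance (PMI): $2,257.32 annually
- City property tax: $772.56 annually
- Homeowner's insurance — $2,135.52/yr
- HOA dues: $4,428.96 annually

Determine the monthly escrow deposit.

Private mortgage insurance (PMI) = $2,257.32 per year
City property tax = $772.56 per year
Homeowner's insurance = $2,135.52 per year
HOA dues = $4,428.96 per year
Yearly total = $2,257.32 + $772.56 + $2,135.52 + $4,428.96 = $9,594.36
Monthly = $9,594.36 / 12 = $799.53

$799.53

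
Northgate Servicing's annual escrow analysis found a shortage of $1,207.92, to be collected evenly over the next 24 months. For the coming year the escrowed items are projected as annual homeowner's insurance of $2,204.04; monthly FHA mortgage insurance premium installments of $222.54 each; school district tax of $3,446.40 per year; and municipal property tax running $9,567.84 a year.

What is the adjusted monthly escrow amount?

$1,541.06

Homeowner's insurance — $2,204.04 per year
FHA mortgage insurance premium — $222.54 × 12 = $2,670.48 per year
School district tax — $3,446.40 per year
Municipal property tax — $9,567.84 per year
Total annual escrow = $2,204.04 + $2,670.48 + $3,446.40 + $9,567.84 = $17,888.76
Base monthly escrow = $17,888.76 ÷ 12 = $1,490.73
Shortage per month = $1,207.92 ÷ 24 = $50.33
Adjusted monthly = $1,490.73 + $50.33 = $1,541.06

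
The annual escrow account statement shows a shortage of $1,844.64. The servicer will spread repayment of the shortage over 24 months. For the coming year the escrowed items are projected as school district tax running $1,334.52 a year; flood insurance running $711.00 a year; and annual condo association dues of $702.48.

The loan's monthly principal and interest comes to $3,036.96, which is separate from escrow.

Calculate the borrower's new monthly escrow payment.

School district tax: $1,334.52 per year
Flood insurance: $711.00 per year
Condo association dues: $702.48 per year
Annual escrow total = $2,748.00
Per month = $2,748.00 / 12 = $229.00
Shortage spread = $1,844.64 ÷ 24 = $76.86/mo
New monthly escrow = $229.00 + $76.86 = $305.86

$305.86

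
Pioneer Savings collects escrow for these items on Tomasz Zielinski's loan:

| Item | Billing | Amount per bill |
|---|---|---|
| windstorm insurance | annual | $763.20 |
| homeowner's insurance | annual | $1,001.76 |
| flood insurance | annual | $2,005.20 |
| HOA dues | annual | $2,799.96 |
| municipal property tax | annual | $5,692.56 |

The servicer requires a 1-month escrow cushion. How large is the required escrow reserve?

Windstorm insurance: $763.20 per year
Homeowner's insurance: $1,001.76 per year
Flood insurance: $2,005.20 per year
HOA dues: $2,799.96 per year
Municipal property tax: $5,692.56 per year
Yearly total = $12,262.68
Monthly escrow = $12,262.68 ÷ 12 = $1,021.89
Required cushion = 1 × $1,021.89 = $1,021.89

$1,021.89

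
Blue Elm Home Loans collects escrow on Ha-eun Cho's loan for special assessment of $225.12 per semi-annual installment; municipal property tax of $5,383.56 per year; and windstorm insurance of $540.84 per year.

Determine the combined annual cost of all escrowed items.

Special assessment: $225.12 × 2 = $450.24 annually
Municipal property tax: $5,383.56 annually
Windstorm insurance: $540.84 annually
Total per year = $450.24 + $5,383.56 + $540.84 = $6,374.64

$6,374.64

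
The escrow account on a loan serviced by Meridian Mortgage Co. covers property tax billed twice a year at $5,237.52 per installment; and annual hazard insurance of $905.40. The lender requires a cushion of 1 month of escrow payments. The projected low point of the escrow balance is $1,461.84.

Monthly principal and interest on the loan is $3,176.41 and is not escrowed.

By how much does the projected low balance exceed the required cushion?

$513.47

Property tax = $5,237.52 × 2 = $10,475.04/yr
Hazard insurance = $905.40/yr
Total per year = $11,380.44
Monthly = $11,380.44 / 12 = $948.37
Cushion = 1 × $948.37 = $948.37
Excess over cushion: $1,461.84 − $948.37 = $513.47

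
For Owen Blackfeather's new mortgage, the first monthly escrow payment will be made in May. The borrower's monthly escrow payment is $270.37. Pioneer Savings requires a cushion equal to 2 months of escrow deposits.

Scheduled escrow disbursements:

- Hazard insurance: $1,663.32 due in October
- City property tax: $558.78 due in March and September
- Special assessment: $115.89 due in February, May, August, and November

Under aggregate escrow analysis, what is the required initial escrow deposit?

Cushion = 2 × $270.37 = $540.74
Trial balance (start $0, +$270.37 each month, − disbursements):
  May: +$270.37 − $115.89 → $154.48
  Jun: +$270.37 → $424.85
  Jul: +$270.37 → $695.22
  Aug: +$270.37 − $115.89 → $849.70
  Sep: +$270.37 − $558.78 → $561.29
  Oct: +$270.37 − $1,663.32 → -$831.66
  Nov: +$270.37 − $115.89 → -$677.18
  Dec: +$270.37 → -$406.81
  Jan: +$270.37 → -$136.44
  Feb: +$270.37 − $115.89 → $18.04
  Mar: +$270.37 − $558.78 → -$270.37
  Apr: +$270.37 → $0.00
Lowest trial balance = -$831.66 (Oct)
Initial deposit = cushion − low point = $540.74 − (-$831.66) = $1,372.40

$1,372.40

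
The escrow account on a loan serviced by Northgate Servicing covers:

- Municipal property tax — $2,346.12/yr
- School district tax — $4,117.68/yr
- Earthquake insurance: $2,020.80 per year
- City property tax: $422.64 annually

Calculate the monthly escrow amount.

$742.27

Municipal property tax: $2,346.12 annually
School district tax: $4,117.68 annually
Earthquake insurance: $2,020.80 annually
City property tax: $422.64 annually
Total annual escrow = $2,346.12 + $4,117.68 + $2,020.80 + $422.64 = $8,907.24
Base monthly escrow = $8,907.24 / 12 = $742.27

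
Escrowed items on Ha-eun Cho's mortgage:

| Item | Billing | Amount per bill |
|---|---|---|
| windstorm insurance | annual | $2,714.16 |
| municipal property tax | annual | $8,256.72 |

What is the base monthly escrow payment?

Windstorm insurance — $2,714.16/yr
Municipal property tax — $8,256.72/yr
Total annual escrow = $2,714.16 + $8,256.72 = $10,970.88
Monthly = $10,970.88 ÷ 12 = $914.24

$914.24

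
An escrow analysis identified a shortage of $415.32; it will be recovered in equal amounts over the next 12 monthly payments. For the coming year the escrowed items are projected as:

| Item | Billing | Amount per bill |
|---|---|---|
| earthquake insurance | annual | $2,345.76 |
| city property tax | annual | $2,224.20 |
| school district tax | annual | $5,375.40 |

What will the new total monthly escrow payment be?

$863.39

Earthquake insurance — $2,345.76 per year
City property tax — $2,224.20 per year
School district tax — $5,375.40 per year
Yearly total = $9,945.36
Base monthly escrow = $9,945.36 / 12 = $828.78
Shortage per month = $415.32 / 12 = $34.61
New monthly escrow = $828.78 + $34.61 = $863.39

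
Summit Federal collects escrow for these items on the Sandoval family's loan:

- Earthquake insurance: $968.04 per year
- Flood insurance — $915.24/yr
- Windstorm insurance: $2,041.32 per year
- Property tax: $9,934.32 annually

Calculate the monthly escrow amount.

Earthquake insurance — $968.04/yr
Flood insurance — $915.24/yr
Windstorm insurance — $2,041.32/yr
Property tax — $9,934.32/yr
Combined annual = $968.04 + $915.24 + $2,041.32 + $9,934.32 = $13,858.92
Per month = $13,858.92 / 12 = $1,154.91

$1,154.91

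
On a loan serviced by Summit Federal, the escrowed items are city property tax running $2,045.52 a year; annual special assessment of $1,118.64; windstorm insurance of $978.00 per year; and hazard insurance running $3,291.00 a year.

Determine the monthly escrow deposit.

City property tax: $2,045.52 annually
Special assessment: $1,118.64 annually
Windstorm insurance: $978.00 annually
Hazard insurance: $3,291.00 annually
Total per year = $2,045.52 + $1,118.64 + $978.00 + $3,291.00 = $7,433.16
Base monthly escrow = $7,433.16 / 12 = $619.43

$619.43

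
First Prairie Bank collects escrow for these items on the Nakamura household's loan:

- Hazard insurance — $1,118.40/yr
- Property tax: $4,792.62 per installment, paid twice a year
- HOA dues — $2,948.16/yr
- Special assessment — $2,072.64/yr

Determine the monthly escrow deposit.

$1,310.37

Hazard insurance: $1,118.40 annually
Property tax: $4,792.62 × 2 = $9,585.24 annually
HOA dues: $2,948.16 annually
Special assessment: $2,072.64 annually
Yearly total = $1,118.40 + $9,585.24 + $2,948.16 + $2,072.64 = $15,724.44
Monthly = $15,724.44 / 12 = $1,310.37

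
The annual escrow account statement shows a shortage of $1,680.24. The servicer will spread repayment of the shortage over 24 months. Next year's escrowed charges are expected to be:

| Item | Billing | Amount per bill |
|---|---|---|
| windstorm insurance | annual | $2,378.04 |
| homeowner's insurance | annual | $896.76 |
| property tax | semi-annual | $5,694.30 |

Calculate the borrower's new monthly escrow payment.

Windstorm insurance — $2,378.04
Homeowner's insurance — $896.76
Property tax — $5,694.30 × 2 = $11,388.60
Yearly total = $14,663.40
Base monthly escrow = $14,663.40 ÷ 12 = $1,221.95
Shortage spread = $1,680.24 ÷ 24 = $70.01/mo
New monthly escrow = $1,221.95 + $70.01 = $1,291.96

$1,291.96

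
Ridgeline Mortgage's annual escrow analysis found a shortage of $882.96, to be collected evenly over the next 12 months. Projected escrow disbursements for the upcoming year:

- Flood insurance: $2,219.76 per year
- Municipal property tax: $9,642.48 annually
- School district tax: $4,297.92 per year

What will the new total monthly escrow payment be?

$1,420.26

Flood insurance = $2,219.76
Municipal property tax = $9,642.48
School district tax = $4,297.92
Yearly total = $16,160.16
Base monthly escrow = $16,160.16 / 12 = $1,346.68
Shortage per month = $882.96 / 12 = $73.58
Adjusted monthly = $1,346.68 + $73.58 = $1,420.26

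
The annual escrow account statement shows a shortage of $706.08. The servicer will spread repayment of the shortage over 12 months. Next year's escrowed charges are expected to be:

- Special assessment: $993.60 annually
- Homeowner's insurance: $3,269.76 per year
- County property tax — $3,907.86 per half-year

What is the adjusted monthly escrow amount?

$1,065.43

Special assessment: $993.60 per year
Homeowner's insurance: $3,269.76 per year
County property tax: $3,907.86 × 2 = $7,815.72 per year
Annual escrow total = $12,079.08
Monthly = $12,079.08 ÷ 12 = $1,006.59
Shortage per month = $706.08 / 12 = $58.84
New monthly escrow = $1,006.59 + $58.84 = $1,065.43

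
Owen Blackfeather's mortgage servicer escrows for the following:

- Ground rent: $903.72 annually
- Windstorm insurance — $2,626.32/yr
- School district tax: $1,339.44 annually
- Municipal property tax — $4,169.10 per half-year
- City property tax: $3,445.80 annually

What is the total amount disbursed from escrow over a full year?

$16,653.48

Ground rent — $903.72 per year
Windstorm insurance — $2,626.32 per year
School district tax — $1,339.44 per year
Municipal property tax — $4,169.10 × 2 = $8,338.20 per year
City property tax — $3,445.80 per year
Total annual escrow = $903.72 + $2,626.32 + $1,339.44 + $8,338.20 + $3,445.80 = $16,653.48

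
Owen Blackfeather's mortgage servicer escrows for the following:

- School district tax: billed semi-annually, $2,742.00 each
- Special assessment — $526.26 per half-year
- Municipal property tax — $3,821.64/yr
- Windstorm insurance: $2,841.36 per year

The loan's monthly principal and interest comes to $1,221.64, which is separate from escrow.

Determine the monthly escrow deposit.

$1,099.96

School district tax — $2,742.00 × 2 = $5,484.00 per year
Special assessment — $526.26 × 2 = $1,052.52 per year
Municipal property tax — $3,821.64 per year
Windstorm insurance — $2,841.36 per year
Total per year = $5,484.00 + $1,052.52 + $3,821.64 + $2,841.36 = $13,199.52
Base monthly escrow = $13,199.52 ÷ 12 = $1,099.96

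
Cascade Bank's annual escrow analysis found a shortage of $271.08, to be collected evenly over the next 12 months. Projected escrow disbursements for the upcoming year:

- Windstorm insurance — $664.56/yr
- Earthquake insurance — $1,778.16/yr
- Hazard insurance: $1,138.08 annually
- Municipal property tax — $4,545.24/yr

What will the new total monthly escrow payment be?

$699.76

Windstorm insurance: $664.56/yr
Earthquake insurance: $1,778.16/yr
Hazard insurance: $1,138.08/yr
Municipal property tax: $4,545.24/yr
Annual escrow total = $664.56 + $1,778.16 + $1,138.08 + $4,545.24 = $8,126.04
Monthly escrow = $8,126.04 ÷ 12 = $677.17
Shortage per month = $271.08 / 12 = $22.59
New monthly escrow = $677.17 + $22.59 = $699.76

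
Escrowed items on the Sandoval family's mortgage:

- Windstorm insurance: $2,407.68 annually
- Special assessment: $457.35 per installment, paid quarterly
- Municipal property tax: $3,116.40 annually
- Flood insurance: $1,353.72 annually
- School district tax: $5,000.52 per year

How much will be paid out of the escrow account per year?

Windstorm insurance — $2,407.68 annually
Special assessment — $457.35 × 4 = $1,829.40 annually
Municipal property tax — $3,116.40 annually
Flood insurance — $1,353.72 annually
School district tax — $5,000.52 annually
Combined annual = $2,407.68 + $1,829.40 + $3,116.40 + $1,353.72 + $5,000.52 = $13,707.72

$13,707.72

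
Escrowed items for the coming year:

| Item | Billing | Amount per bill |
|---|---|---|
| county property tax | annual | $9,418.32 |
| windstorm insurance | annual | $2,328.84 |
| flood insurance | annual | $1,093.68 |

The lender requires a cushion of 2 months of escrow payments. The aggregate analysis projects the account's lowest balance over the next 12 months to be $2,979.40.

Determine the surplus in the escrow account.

County property tax: $9,418.32 per year
Windstorm insurance: $2,328.84 per year
Flood insurance: $1,093.68 per year
Total annual escrow = $12,840.84
Base monthly escrow = $12,840.84 ÷ 12 = $1,070.07
Cushion = 2 × $1,070.07 = $2,140.14
Surplus = $2,979.40 − $2,140.14 = $839.26

$839.26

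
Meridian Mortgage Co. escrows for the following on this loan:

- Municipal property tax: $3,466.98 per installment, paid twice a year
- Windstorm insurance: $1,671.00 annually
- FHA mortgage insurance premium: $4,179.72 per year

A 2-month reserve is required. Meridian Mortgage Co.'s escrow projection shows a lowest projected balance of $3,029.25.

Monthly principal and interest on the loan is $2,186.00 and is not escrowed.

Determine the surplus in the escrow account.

$898.47

Municipal property tax: $3,466.98 × 2 = $6,933.96 per year
Windstorm insurance: $1,671.00 per year
FHA mortgage insurance premium: $4,179.72 per year
Combined annual = $6,933.96 + $1,671.00 + $4,179.72 = $12,784.68
Monthly escrow = $12,784.68 / 12 = $1,065.39
Required cushion = 2 × $1,065.39 = $2,130.78
Surplus = $3,029.25 − $2,130.78 = $898.47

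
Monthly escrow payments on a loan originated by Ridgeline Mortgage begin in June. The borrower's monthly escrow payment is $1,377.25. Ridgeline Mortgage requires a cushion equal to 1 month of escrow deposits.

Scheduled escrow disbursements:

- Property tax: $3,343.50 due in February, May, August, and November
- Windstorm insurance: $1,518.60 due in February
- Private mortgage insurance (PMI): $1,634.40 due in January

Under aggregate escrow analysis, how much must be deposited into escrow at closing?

Cushion = 1 × $1,377.25 = $1,377.25
Trial balance (start $0, +$1,377.25 each month, − disbursements):
  Jun: +$1,377.25 → $1,377.25
  Jul: +$1,377.25 → $2,754.50
  Aug: +$1,377.25 − $3,343.50 → $788.25
  Sep: +$1,377.25 → $2,165.50
  Oct: +$1,377.25 → $3,542.75
  Nov: +$1,377.25 − $3,343.50 → $1,576.50
  Dec: +$1,377.25 → $2,953.75
  Jan: +$1,377.25 − $1,634.40 → $2,696.60
  Feb: +$1,377.25 − $4,862.10 → -$788.25
  Mar: +$1,377.25 → $589.00
  Apr: +$1,377.25 → $1,966.25
  May: +$1,377.25 − $3,343.50 → $0.00
Lowest trial balance = -$788.25 (Feb)
Initial deposit = cushion − low point = $1,377.25 − (-$788.25) = $2,165.50

$2,165.50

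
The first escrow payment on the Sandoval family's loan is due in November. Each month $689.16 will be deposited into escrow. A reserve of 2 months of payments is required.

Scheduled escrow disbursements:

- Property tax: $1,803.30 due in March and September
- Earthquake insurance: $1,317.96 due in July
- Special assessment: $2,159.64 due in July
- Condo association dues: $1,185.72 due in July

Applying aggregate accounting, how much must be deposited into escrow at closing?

Cushion = 2 × $689.16 = $1,378.32
Trial balance (start $0, +$689.16 each month, − disbursements):
  Nov: +$689.16 → $689.16
  Dec: +$689.16 → $1,378.32
  Jan: +$689.16 → $2,067.48
  Feb: +$689.16 → $2,756.64
  Mar: +$689.16 − $1,803.30 → $1,642.50
  Apr: +$689.16 → $2,331.66
  May: +$689.16 → $3,020.82
  Jun: +$689.16 → $3,709.98
  Jul: +$689.16 − $4,663.32 → -$264.18
  Aug: +$689.16 → $424.98
  Sep: +$689.16 − $1,803.30 → -$689.16
  Oct: +$689.16 → $0.00
Lowest trial balance = -$689.16 (Sep)
Initial deposit = cushion − low point = $1,378.32 − (-$689.16) = $2,067.48

$2,067.48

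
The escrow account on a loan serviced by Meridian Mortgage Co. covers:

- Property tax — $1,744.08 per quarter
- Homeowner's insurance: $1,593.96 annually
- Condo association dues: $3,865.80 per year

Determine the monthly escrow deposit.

$1,036.34

Property tax = $1,744.08 × 4 = $6,976.32
Homeowner's insurance = $1,593.96
Condo association dues = $3,865.80
Total per year = $6,976.32 + $1,593.96 + $3,865.80 = $12,436.08
Monthly = $12,436.08 / 12 = $1,036.34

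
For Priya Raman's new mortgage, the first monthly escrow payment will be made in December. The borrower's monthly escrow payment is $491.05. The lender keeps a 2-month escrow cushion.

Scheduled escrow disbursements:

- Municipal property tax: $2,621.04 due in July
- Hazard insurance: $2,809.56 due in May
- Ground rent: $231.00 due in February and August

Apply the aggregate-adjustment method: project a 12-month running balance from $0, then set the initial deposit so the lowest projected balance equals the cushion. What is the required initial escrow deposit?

Cushion = 2 × $491.05 = $982.10
Trial balance (start $0, +$491.05 each month, − disbursements):
  Dec: +$491.05 → $491.05
  Jan: +$491.05 → $982.10
  Feb: +$491.05 − $231.00 → $1,242.15
  Mar: +$491.05 → $1,733.20
  Apr: +$491.05 → $2,224.25
  May: +$491.05 − $2,809.56 → -$94.26
  Jun: +$491.05 → $396.79
  Jul: +$491.05 − $2,621.04 → -$1,733.20
  Aug: +$491.05 − $231.00 → -$1,473.15
  Sep: +$491.05 → -$982.10
  Oct: +$491.05 → -$491.05
  Nov: +$491.05 → $0.00
Lowest trial balance = -$1,733.20 (Jul)
Initial deposit = cushion − low point = $982.10 − (-$1,733.20) = $2,715.30

$2,715.30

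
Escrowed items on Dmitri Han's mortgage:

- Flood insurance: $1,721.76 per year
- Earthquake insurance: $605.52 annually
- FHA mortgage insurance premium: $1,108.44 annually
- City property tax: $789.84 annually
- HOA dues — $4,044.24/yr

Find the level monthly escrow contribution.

$689.15

Flood insurance — $1,721.76/yr
Earthquake insurance — $605.52/yr
FHA mortgage insurance premium — $1,108.44/yr
City property tax — $789.84/yr
HOA dues — $4,044.24/yr
Yearly total = $8,269.80
Per month = $8,269.80 ÷ 12 = $689.15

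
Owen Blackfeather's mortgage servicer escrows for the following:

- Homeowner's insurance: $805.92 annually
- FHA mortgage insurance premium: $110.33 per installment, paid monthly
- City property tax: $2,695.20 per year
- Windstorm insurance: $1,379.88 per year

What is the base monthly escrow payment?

Homeowner's insurance = $805.92
FHA mortgage insurance premium = $110.33 × 12 = $1,323.96
City property tax = $2,695.20
Windstorm insurance = $1,379.88
Total per year = $805.92 + $1,323.96 + $2,695.20 + $1,379.88 = $6,204.96
Per month = $6,204.96 ÷ 12 = $517.08

$517.08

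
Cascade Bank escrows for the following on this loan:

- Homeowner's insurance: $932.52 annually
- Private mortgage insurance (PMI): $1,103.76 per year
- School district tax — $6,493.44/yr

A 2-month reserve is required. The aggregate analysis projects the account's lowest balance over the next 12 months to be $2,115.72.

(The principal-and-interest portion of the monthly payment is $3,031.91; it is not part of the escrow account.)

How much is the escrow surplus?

$694.10

Homeowner's insurance: $932.52 per year
Private mortgage insurance (PMI): $1,103.76 per year
School district tax: $6,493.44 per year
Yearly total = $932.52 + $1,103.76 + $6,493.44 = $8,529.72
Per month = $8,529.72 ÷ 12 = $710.81
Required cushion = 2 × $710.81 = $1,421.62
Surplus = $2,115.72 − $1,421.62 = $694.10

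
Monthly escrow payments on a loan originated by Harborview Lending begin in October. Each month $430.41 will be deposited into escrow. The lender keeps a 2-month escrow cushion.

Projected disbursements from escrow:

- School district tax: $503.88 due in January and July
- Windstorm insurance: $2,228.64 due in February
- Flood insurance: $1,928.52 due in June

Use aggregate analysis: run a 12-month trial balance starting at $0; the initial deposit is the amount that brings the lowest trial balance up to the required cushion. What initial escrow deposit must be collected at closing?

Cushion = 2 × $430.41 = $860.82
Trial balance (start $0, +$430.41 each month, − disbursements):
  Oct: +$430.41 → $430.41
  Nov: +$430.41 → $860.82
  Dec: +$430.41 → $1,291.23
  Jan: +$430.41 − $503.88 → $1,217.76
  Feb: +$430.41 − $2,228.64 → -$580.47
  Mar: +$430.41 → -$150.06
  Apr: +$430.41 → $280.35
  May: +$430.41 → $710.76
  Jun: +$430.41 − $1,928.52 → -$787.35
  Jul: +$430.41 − $503.88 → -$860.82
  Aug: +$430.41 → -$430.41
  Sep: +$430.41 → $0.00
Lowest trial balance = -$860.82 (Jul)
Initial deposit = cushion − low point = $860.82 − (-$860.82) = $1,721.64

$1,721.64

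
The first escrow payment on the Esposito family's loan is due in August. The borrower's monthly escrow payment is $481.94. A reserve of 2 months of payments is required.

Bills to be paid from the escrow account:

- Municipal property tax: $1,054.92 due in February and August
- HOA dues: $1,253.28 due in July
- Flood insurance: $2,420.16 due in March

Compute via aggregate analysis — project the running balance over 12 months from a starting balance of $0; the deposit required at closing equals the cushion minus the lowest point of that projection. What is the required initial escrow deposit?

$1,638.36

Cushion = 2 × $481.94 = $963.88
Trial balance (start $0, +$481.94 each month, − disbursements):
  Aug: +$481.94 − $1,054.92 → -$572.98
  Sep: +$481.94 → -$91.04
  Oct: +$481.94 → $390.90
  Nov: +$481.94 → $872.84
  Dec: +$481.94 → $1,354.78
  Jan: +$481.94 → $1,836.72
  Feb: +$481.94 − $1,054.92 → $1,263.74
  Mar: +$481.94 − $2,420.16 → -$674.48
  Apr: +$481.94 → -$192.54
  May: +$481.94 → $289.40
  Jun: +$481.94 → $771.34
  Jul: +$481.94 − $1,253.28 → $0.00
Lowest trial balance = -$674.48 (Mar)
Initial deposit = cushion − low point = $963.88 − (-$674.48) = $1,638.36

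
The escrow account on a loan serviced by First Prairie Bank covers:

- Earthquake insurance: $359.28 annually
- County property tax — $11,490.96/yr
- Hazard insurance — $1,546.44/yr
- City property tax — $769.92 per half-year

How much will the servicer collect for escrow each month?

Earthquake insurance — $359.28 annually
County property tax — $11,490.96 annually
Hazard insurance — $1,546.44 annually
City property tax — $769.92 × 2 = $1,539.84 annually
Annual escrow total = $359.28 + $11,490.96 + $1,546.44 + $1,539.84 = $14,936.52
Base monthly escrow = $14,936.52 ÷ 12 = $1,244.71

$1,244.71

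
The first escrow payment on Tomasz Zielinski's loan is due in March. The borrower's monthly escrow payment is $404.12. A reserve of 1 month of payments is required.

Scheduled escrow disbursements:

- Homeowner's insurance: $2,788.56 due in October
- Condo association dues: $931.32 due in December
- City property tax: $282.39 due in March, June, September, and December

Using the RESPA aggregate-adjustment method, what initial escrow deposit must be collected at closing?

Cushion = 1 × $404.12 = $404.12
Trial balance (start $0, +$404.12 each month, − disbursements):
  Mar: +$404.12 − $282.39 → $121.73
  Apr: +$404.12 → $525.85
  May: +$404.12 → $929.97
  Jun: +$404.12 − $282.39 → $1,051.70
  Jul: +$404.12 → $1,455.82
  Aug: +$404.12 → $1,859.94
  Sep: +$404.12 − $282.39 → $1,981.67
  Oct: +$404.12 − $2,788.56 → -$402.77
  Nov: +$404.12 → $1.35
  Dec: +$404.12 − $1,213.71 → -$808.24
  Jan: +$404.12 → -$404.12
  Feb: +$404.12 → $0.00
Lowest trial balance = -$808.24 (Dec)
Initial deposit = cushion − low point = $404.12 − (-$808.24) = $1,212.36

$1,212.36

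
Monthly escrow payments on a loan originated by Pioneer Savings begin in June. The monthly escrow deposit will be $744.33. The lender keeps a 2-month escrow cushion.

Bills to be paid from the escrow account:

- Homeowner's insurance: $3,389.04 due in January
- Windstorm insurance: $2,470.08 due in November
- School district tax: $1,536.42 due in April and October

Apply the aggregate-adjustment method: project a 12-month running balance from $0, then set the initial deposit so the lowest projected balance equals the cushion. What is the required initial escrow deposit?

Cushion = 2 × $744.33 = $1,488.66
Trial balance (start $0, +$744.33 each month, − disbursements):
  Jun: +$744.33 → $744.33
  Jul: +$744.33 → $1,488.66
  Aug: +$744.33 → $2,232.99
  Sep: +$744.33 → $2,977.32
  Oct: +$744.33 − $1,536.42 → $2,185.23
  Nov: +$744.33 − $2,470.08 → $459.48
  Dec: +$744.33 → $1,203.81
  Jan: +$744.33 − $3,389.04 → -$1,440.90
  Feb: +$744.33 → -$696.57
  Mar: +$744.33 → $47.76
  Apr: +$744.33 − $1,536.42 → -$744.33
  May: +$744.33 → $0.00
Lowest trial balance = -$1,440.90 (Jan)
Initial deposit = cushion − low point = $1,488.66 − (-$1,440.90) = $2,929.56

$2,929.56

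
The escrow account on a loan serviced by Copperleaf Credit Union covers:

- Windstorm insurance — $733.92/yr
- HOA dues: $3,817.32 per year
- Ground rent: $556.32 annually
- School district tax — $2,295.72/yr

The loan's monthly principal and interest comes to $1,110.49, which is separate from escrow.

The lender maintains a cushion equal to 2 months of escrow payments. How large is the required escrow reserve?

$1,233.88

Windstorm insurance: $733.92/yr
HOA dues: $3,817.32/yr
Ground rent: $556.32/yr
School district tax: $2,295.72/yr
Total annual escrow = $733.92 + $3,817.32 + $556.32 + $2,295.72 = $7,403.28
Base monthly escrow = $7,403.28 / 12 = $616.94
Cushion = 2 × $616.94 = $1,233.88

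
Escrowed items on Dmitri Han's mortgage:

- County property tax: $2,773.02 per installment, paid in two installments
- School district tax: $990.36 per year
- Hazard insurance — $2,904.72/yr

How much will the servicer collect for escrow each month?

County property tax: $2,773.02 × 2 = $5,546.04/yr
School district tax: $990.36/yr
Hazard insurance: $2,904.72/yr
Total per year = $5,546.04 + $990.36 + $2,904.72 = $9,441.12
Monthly = $9,441.12 / 12 = $786.76

$786.76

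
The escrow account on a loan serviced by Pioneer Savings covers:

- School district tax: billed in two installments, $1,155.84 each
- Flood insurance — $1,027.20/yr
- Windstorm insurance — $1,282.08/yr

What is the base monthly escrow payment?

$385.08

School district tax: $1,155.84 × 2 = $2,311.68 per year
Flood insurance: $1,027.20 per year
Windstorm insurance: $1,282.08 per year
Combined annual = $2,311.68 + $1,027.20 + $1,282.08 = $4,620.96
Monthly escrow = $4,620.96 / 12 = $385.08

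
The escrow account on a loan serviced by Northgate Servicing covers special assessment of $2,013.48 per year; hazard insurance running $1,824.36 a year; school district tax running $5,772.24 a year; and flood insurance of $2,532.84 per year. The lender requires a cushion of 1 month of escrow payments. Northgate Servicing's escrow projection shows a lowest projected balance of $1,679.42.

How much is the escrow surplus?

$667.51

Special assessment = $2,013.48 per year
Hazard insurance = $1,824.36 per year
School district tax = $5,772.24 per year
Flood insurance = $2,532.84 per year
Combined annual = $2,013.48 + $1,824.36 + $5,772.24 + $2,532.84 = $12,142.92
Monthly = $12,142.92 ÷ 12 = $1,011.91
Cushion = 1 × $1,011.91 = $1,011.91
Excess over cushion: $1,679.42 − $1,011.91 = $667.51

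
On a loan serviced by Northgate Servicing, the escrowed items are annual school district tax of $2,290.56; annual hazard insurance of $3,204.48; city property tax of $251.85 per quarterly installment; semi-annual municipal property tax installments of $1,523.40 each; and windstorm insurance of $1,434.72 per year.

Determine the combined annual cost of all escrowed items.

School district tax: $2,290.56 per year
Hazard insurance: $3,204.48 per year
City property tax: $251.85 × 4 = $1,007.40 per year
Municipal property tax: $1,523.40 × 2 = $3,046.80 per year
Windstorm insurance: $1,434.72 per year
Yearly total = $2,290.56 + $3,204.48 + $1,007.40 + $3,046.80 + $1,434.72 = $10,983.96

$10,983.96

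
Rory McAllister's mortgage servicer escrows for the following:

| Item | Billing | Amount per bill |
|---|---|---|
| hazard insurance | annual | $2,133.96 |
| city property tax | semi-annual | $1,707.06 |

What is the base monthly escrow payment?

Hazard insurance: $2,133.96 annually
City property tax: $1,707.06 × 2 = $3,414.12 annually
Annual escrow total = $2,133.96 + $3,414.12 = $5,548.08
Base monthly escrow = $5,548.08 ÷ 12 = $462.34

$462.34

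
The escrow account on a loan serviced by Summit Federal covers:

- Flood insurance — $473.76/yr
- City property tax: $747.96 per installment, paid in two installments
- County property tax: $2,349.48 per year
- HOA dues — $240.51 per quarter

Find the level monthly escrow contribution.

$440.10

Flood insurance: $473.76 per year
City property tax: $747.96 × 2 = $1,495.92 per year
County property tax: $2,349.48 per year
HOA dues: $240.51 × 4 = $962.04 per year
Total per year = $473.76 + $1,495.92 + $2,349.48 + $962.04 = $5,281.20
Base monthly escrow = $5,281.20 / 12 = $440.10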